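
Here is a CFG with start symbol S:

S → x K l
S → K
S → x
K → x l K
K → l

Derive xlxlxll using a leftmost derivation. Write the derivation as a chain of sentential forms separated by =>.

S=>K=>xlK=>xlxlK=>xlxlxlK=>xlxlxll

S => K   [S → K]
K => xlK   [K → x l K]
xlK => xlxlK   [K → x l K]
xlxlK => xlxlxlK   [K → x l K]
xlxlxlK => xlxlxll   [K → l]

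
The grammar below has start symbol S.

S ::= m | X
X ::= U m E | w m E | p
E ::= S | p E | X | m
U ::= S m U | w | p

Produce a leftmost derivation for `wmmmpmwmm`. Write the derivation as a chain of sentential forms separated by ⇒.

S ⇒ X ⇒ wmE ⇒ wmS ⇒ wmX ⇒ wmUmE ⇒ wmSmUmE ⇒ wmmmUmE ⇒ wmmmpmE ⇒ wmmmpmX ⇒ wmmmpmwmE ⇒ wmmmpmwmm

S ⇒ X   [S ::= X]
X ⇒ wmE   [X ::= w m E]
wmE ⇒ wmS   [E ::= S]
wmS ⇒ wmX   [S ::= X]
wmX ⇒ wmUmE   [X ::= U m E]
wmUmE ⇒ wmSmUmE   [U ::= S m U]
wmSmUmE ⇒ wmmmUmE   [S ::= m]
wmmmUmE ⇒ wmmmpmE   [U ::= p]
wmmmpmE ⇒ wmmmpmX   [E ::= X]
wmmmpmX ⇒ wmmmpmwmE   [X ::= w m E]
wmmmpmwmE ⇒ wmmmpmwmm   [E ::= m]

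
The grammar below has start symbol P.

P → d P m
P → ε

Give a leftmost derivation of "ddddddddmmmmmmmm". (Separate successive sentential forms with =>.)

P => dPm => ddPmm => dddPmmm => ddddPmmmm => dddddPmmmmm => ddddddPmmmmmm => dddddddPmmmmmmm => ddddddddPmmmmmmmm => ddddddddmmmmmmmm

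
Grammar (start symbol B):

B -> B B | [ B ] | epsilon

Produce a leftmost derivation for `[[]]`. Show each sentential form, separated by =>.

B=>BB=>BBB=>[B]BB=>[[B]]BB=>[[]]BB=>[[]]B=>[[]]

B => BB   [B -> B B]
BB => BBB   [B -> B B]
BBB => [B]BB   [B -> [ B ]]
[B]BB => [[B]]BB   [B -> [ B ]]
[[B]]BB => [[]]BB   [B -> epsilon]
[[]]BB => [[]]B   [B -> epsilon]
[[]]B => [[]]   [B -> epsilon]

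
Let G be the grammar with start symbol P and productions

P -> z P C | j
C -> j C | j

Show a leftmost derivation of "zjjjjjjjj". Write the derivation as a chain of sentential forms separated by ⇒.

P ⇒ zPC   [P -> z P C]
zPC ⇒ zjC   [P -> j]
zjC ⇒ zjjC   [C -> j C]
zjjC ⇒ zjjjC   [C -> j C]
zjjjC ⇒ zjjjjC   [C -> j C]
zjjjjC ⇒ zjjjjjC   [C -> j C]
zjjjjjC ⇒ zjjjjjjC   [C -> j C]
zjjjjjjC ⇒ zjjjjjjjC   [C -> j C]
zjjjjjjjC ⇒ zjjjjjjjj   [C -> j]

P ⇒ zPC ⇒ zjC ⇒ zjjC ⇒ zjjjC ⇒ zjjjjC ⇒ zjjjjjC ⇒ zjjjjjjC ⇒ zjjjjjjjC ⇒ zjjjjjjjj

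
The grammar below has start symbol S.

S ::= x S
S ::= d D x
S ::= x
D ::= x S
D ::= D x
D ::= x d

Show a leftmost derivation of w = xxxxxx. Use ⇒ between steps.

S ⇒ xS   [S ::= x S]
xS ⇒ xxS   [S ::= x S]
xxS ⇒ xxxS   [S ::= x S]
xxxS ⇒ xxxxS   [S ::= x S]
xxxxS ⇒ xxxxxS   [S ::= x S]
xxxxxS ⇒ xxxxxx   [S ::= x]

S ⇒ xS ⇒ xxS ⇒ xxxS ⇒ xxxxS ⇒ xxxxxS ⇒ xxxxxx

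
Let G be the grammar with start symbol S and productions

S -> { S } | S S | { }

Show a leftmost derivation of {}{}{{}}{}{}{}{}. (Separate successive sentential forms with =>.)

S=>SS=>SSS=>{}SS=>{}SSS=>{}SSSS=>{}{}SSS=>{}{}SSSS=>{}{}SSSSS=>{}{}{S}SSSS=>{}{}{{}}SSSS=>{}{}{{}}{}SSS=>{}{}{{}}{}{}SS=>{}{}{{}}{}{}{}S=>{}{}{{}}{}{}{}{}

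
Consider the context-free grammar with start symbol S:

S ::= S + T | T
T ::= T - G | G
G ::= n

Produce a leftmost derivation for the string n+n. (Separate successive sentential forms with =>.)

S => S+T   [S ::= S + T]
S+T => T+T   [S ::= T]
T+T => G+T   [T ::= G]
G+T => n+T   [G ::= n]
n+T => n+G   [T ::= G]
n+G => n+n   [G ::= n]

S => S+T => T+T => G+T => n+T => n+G => n+n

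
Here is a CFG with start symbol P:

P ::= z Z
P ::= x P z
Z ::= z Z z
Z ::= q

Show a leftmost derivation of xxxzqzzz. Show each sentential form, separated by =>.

P=>xPz=>xxPzz=>xxxPzzz=>xxxzZzzz=>xxxzqzzz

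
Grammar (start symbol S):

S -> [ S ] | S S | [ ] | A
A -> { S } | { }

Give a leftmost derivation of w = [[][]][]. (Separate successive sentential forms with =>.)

S => SS   [S -> S S]
SS => [S]S   [S -> [ S ]]
[S]S => [SS]S   [S -> S S]
[SS]S => [[]S]S   [S -> [ ]]
[[]S]S => [[][]]S   [S -> [ ]]
[[][]]S => [[][]][]   [S -> [ ]]

S => SS => [S]S => [SS]S => [[]S]S => [[][]]S => [[][]][]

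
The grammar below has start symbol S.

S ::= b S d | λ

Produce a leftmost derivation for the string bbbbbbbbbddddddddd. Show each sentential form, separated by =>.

S => bSd   [S ::= b S d]
bSd => bbSdd   [S ::= b S d]
bbSdd => bbbSddd   [S ::= b S d]
bbbSddd => bbbbSdddd   [S ::= b S d]
bbbbSdddd => bbbbbSddddd   [S ::= b S d]
bbbbbSddddd => bbbbbbSdddddd   [S ::= b S d]
bbbbbbSdddddd => bbbbbbbSddddddd   [S ::= b S d]
bbbbbbbSddddddd => bbbbbbbbSdddddddd   [S ::= b S d]
bbbbbbbbSdddddddd => bbbbbbbbbSddddddddd   [S ::= b S d]
bbbbbbbbbSddddddddd => bbbbbbbbbddddddddd   [S ::= λ]

S => bSd => bbSdd => bbbSddd => bbbbSdddd => bbbbbSddddd => bbbbbbSdddddd => bbbbbbbSddddddd => bbbbbbbbSdddddddd => bbbbbbbbbSddddddddd => bbbbbbbbbddddddddd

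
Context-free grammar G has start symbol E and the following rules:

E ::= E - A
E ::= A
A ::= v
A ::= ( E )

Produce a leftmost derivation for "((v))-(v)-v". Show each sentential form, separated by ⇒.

E ⇒ E-A ⇒ E-A-A ⇒ A-A-A ⇒ (E)-A-A ⇒ (A)-A-A ⇒ ((E))-A-A ⇒ ((A))-A-A ⇒ ((v))-A-A ⇒ ((v))-(E)-A ⇒ ((v))-(A)-A ⇒ ((v))-(v)-A ⇒ ((v))-(v)-v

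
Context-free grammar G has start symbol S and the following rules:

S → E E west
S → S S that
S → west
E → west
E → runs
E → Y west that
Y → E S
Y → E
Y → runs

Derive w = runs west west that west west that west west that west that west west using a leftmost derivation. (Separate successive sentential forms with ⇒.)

S ⇒ E E west ⇒ Y west that E west ⇒ E west that E west ⇒ Y west that west that E west ⇒ E S west that west that E west ⇒ Y west that S west that west that E west ⇒ E S west that S west that west that E west ⇒ Y west that S west that S west that west that E west ⇒ E S west that S west that S west that west that E west ⇒ runs S west that S west that S west that west that E west ⇒ runs west west that S west that S west that west that E west ⇒ runs west west that west west that S west that west that E west ⇒ runs west west that west west that west west that west that E west ⇒ runs west west that west west that west west that west that west west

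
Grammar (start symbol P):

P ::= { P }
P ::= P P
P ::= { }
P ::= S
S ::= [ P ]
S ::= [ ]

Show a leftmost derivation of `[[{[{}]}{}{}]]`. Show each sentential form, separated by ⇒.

P⇒S⇒[P]⇒[S]⇒[[P]]⇒[[PP]]⇒[[PPP]]⇒[[{P}PP]]⇒[[{S}PP]]⇒[[{[P]}PP]]⇒[[{[{}]}PP]]⇒[[{[{}]}{}P]]⇒[[{[{}]}{}{}]]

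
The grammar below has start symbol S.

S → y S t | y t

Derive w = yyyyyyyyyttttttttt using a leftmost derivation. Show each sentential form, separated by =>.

S => ySt => yyStt => yyySttt => yyyyStttt => yyyyySttttt => yyyyyyStttttt => yyyyyyySttttttt => yyyyyyyyStttttttt => yyyyyyyyyttttttttt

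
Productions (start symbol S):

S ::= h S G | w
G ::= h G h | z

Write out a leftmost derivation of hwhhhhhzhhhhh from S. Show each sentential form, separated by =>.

S => hSG => hwG => hwhGh => hwhhGhh => hwhhhGhhh => hwhhhhGhhhh => hwhhhhhGhhhhh => hwhhhhhzhhhhh

S => hSG   [S ::= h S G]
hSG => hwG   [S ::= w]
hwG => hwhGh   [G ::= h G h]
hwhGh => hwhhGhh   [G ::= h G h]
hwhhGhh => hwhhhGhhh   [G ::= h G h]
hwhhhGhhh => hwhhhhGhhhh   [G ::= h G h]
hwhhhhGhhhh => hwhhhhhGhhhhh   [G ::= h G h]
hwhhhhhGhhhhh => hwhhhhhzhhhhh   [G ::= z]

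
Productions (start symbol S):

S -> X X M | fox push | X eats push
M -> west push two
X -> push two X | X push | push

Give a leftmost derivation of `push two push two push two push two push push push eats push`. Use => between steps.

S => X eats push => push two X eats push => push two X push eats push => push two push two X push eats push => push two push two X push push eats push => push two push two push two X push push eats push => push two push two push two push two X push push eats push => push two push two push two push two push push push eats push

S => X eats push   [S -> X eats push]
X eats push => push two X eats push   [X -> push two X]
push two X eats push => push two X push eats push   [X -> X push]
push two X push eats push => push two push two X push eats push   [X -> push two X]
push two push two X push eats push => push two push two X push push eats push   [X -> X push]
push two push two X push push eats push => push two push two push two X push push eats push   [X -> push two X]
push two push two push two X push push eats push => push two push two push two push two X push push eats push   [X -> push two X]
push two push two push two push two X push push eats push => push two push two push two push two push push push eats push   [X -> push]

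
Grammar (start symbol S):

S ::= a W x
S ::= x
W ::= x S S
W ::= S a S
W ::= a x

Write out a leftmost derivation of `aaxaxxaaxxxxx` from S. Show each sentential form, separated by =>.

S => aWx   [S ::= a W x]
aWx => aSaSx   [W ::= S a S]
aSaSx => aaWxaSx   [S ::= a W x]
aaWxaSx => aaSaSxaSx   [W ::= S a S]
aaSaSxaSx => aaxaSxaSx   [S ::= x]
aaxaSxaSx => aaxaxxaSx   [S ::= x]
aaxaxxaSx => aaxaxxaaWxx   [S ::= a W x]
aaxaxxaaWxx => aaxaxxaaxSSxx   [W ::= x S S]
aaxaxxaaxSSxx => aaxaxxaaxxSxx   [S ::= x]
aaxaxxaaxxSxx => aaxaxxaaxxxxx   [S ::= x]

S => aWx => aSaSx => aaWxaSx => aaSaSxaSx => aaxaSxaSx => aaxaxxaSx => aaxaxxaaWxx => aaxaxxaaxSSxx => aaxaxxaaxxSxx => aaxaxxaaxxxxx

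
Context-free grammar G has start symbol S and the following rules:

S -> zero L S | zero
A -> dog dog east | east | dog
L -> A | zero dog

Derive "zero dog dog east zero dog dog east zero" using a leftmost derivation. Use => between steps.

S => zero L S => zero A S => zero dog dog east S => zero dog dog east zero L S => zero dog dog east zero A S => zero dog dog east zero dog dog east S => zero dog dog east zero dog dog east zero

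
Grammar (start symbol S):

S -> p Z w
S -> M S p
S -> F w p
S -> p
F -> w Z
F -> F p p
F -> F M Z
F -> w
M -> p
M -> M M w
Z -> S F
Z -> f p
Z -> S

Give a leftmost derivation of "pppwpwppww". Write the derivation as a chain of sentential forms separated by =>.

S => pZw => pSFw => pMSpFw => pMMwSpFw => pMMwMwSpFw => ppMwMwSpFw => pppwMwSpFw => pppwpwSpFw => pppwpwppFw => pppwpwppww

S => pZw   [S -> p Z w]
pZw => pSFw   [Z -> S F]
pSFw => pMSpFw   [S -> M S p]
pMSpFw => pMMwSpFw   [M -> M M w]
pMMwSpFw => pMMwMwSpFw   [M -> M M w]
pMMwMwSpFw => ppMwMwSpFw   [M -> p]
ppMwMwSpFw => pppwMwSpFw   [M -> p]
pppwMwSpFw => pppwpwSpFw   [M -> p]
pppwpwSpFw => pppwpwppFw   [S -> p]
pppwpwppFw => pppwpwppww   [F -> w]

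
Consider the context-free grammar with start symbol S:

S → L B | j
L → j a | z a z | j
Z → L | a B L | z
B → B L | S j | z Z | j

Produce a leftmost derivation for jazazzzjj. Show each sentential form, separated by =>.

S => LB   [S → L B]
LB => jaB   [L → j a]
jaB => jaSj   [B → S j]
jaSj => jaLBj   [S → L B]
jaLBj => jazazBj   [L → z a z]
jazazBj => jazazBLj   [B → B L]
jazazBLj => jazazzZLj   [B → z Z]
jazazzZLj => jazazzzLj   [Z → z]
jazazzzLj => jazazzzjj   [L → j]

S => LB => jaB => jaSj => jaLBj => jazazBj => jazazBLj => jazazzZLj => jazazzzLj => jazazzzjj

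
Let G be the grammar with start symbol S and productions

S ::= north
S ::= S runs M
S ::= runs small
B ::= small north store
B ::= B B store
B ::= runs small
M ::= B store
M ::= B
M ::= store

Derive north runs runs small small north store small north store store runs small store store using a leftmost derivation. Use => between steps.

S => S runs M => north runs M => north runs B => north runs B B store => north runs runs small B store => north runs runs small B B store store => north runs runs small B B store B store store => north runs runs small small north store B store B store store => north runs runs small small north store small north store store B store store => north runs runs small small north store small north store store runs small store store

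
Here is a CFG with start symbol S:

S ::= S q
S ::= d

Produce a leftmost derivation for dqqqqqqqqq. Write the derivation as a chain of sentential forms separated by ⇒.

S ⇒ Sq ⇒ Sqq ⇒ Sqqq ⇒ Sqqqq ⇒ Sqqqqq ⇒ Sqqqqqq ⇒ Sqqqqqqq ⇒ Sqqqqqqqq ⇒ Sqqqqqqqqq ⇒ dqqqqqqqqq

S ⇒ Sq   [S ::= S q]
Sq ⇒ Sqq   [S ::= S q]
Sqq ⇒ Sqqq   [S ::= S q]
Sqqq ⇒ Sqqqq   [S ::= S q]
Sqqqq ⇒ Sqqqqq   [S ::= S q]
Sqqqqq ⇒ Sqqqqqq   [S ::= S q]
Sqqqqqq ⇒ Sqqqqqqq   [S ::= S q]
Sqqqqqqq ⇒ Sqqqqqqqq   [S ::= S q]
Sqqqqqqqq ⇒ Sqqqqqqqqq   [S ::= S q]
Sqqqqqqqqq ⇒ dqqqqqqqqq   [S ::= d]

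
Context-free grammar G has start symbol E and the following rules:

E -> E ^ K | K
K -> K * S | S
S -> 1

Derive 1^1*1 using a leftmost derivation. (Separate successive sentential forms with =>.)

E => E^K   [E -> E ^ K]
E^K => K^K   [E -> K]
K^K => S^K   [K -> S]
S^K => 1^K   [S -> 1]
1^K => 1^K*S   [K -> K * S]
1^K*S => 1^S*S   [K -> S]
1^S*S => 1^1*S   [S -> 1]
1^1*S => 1^1*1   [S -> 1]

E=>E^K=>K^K=>S^K=>1^K=>1^K*S=>1^S*S=>1^1*S=>1^1*1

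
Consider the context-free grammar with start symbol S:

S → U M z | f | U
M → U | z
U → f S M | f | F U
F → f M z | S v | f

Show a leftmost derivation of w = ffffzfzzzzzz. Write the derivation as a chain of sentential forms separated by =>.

S => U   [S → U]
U => fSM   [U → f S M]
fSM => fUMzM   [S → U M z]
fUMzM => ffSMMzM   [U → f S M]
ffSMMzM => ffUMzMMzM   [S → U M z]
ffUMzMMzM => ffFUMzMMzM   [U → F U]
ffFUMzMMzM => fffMzUMzMMzM   [F → f M z]
fffMzUMzMMzM => fffUzUMzMMzM   [M → U]
fffUzUMzMMzM => ffffzUMzMMzM   [U → f]
ffffzUMzMMzM => ffffzfMzMMzM   [U → f]
ffffzfMzMMzM => ffffzfzzMMzM   [M → z]
ffffzfzzMMzM => ffffzfzzzMzM   [M → z]
ffffzfzzzMzM => ffffzfzzzzzM   [M → z]
ffffzfzzzzzM => ffffzfzzzzzz   [M → z]

S => U => fSM => fUMzM => ffSMMzM => ffUMzMMzM => ffFUMzMMzM => fffMzUMzMMzM => fffUzUMzMMzM => ffffzUMzMMzM => ffffzfMzMMzM => ffffzfzzMMzM => ffffzfzzzMzM => ffffzfzzzzzM => ffffzfzzzzzz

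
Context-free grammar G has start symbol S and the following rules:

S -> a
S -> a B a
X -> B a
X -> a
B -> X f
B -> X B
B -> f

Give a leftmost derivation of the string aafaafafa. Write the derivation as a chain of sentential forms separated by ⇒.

S⇒aBa⇒aXBa⇒aBaBa⇒aXfaBa⇒aafaBa⇒aafaXBa⇒aafaaBa⇒aafaaXfa⇒aafaaBafa⇒aafaafafa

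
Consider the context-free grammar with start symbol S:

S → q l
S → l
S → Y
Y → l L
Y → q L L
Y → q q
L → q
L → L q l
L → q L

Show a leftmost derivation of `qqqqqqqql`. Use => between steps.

S => Y   [S → Y]
Y => qLL   [Y → q L L]
qLL => qqLL   [L → q L]
qqLL => qqqLL   [L → q L]
qqqLL => qqqqL   [L → q]
qqqqL => qqqqqL   [L → q L]
qqqqqL => qqqqqqL   [L → q L]
qqqqqqL => qqqqqqLql   [L → L q l]
qqqqqqLql => qqqqqqqql   [L → q]

S => Y => qLL => qqLL => qqqLL => qqqqL => qqqqqL => qqqqqqL => qqqqqqLql => qqqqqqqql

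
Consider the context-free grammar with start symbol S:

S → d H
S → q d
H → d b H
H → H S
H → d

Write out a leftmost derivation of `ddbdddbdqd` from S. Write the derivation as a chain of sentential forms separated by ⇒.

S ⇒ dH ⇒ ddbH ⇒ ddbHS ⇒ ddbHSS ⇒ ddbdSS ⇒ ddbddHS ⇒ ddbdddbHS ⇒ ddbdddbdS ⇒ ddbdddbdqd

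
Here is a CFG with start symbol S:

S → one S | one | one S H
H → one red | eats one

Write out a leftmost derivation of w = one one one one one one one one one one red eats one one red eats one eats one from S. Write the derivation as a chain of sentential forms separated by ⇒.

S ⇒ one S   [S → one S]
one S ⇒ one one S   [S → one S]
one one S ⇒ one one one S H   [S → one S H]
one one one S H ⇒ one one one one S H H   [S → one S H]
one one one one S H H ⇒ one one one one one S H H   [S → one S]
one one one one one S H H ⇒ one one one one one one S H H H   [S → one S H]
one one one one one one S H H H ⇒ one one one one one one one S H H H H   [S → one S H]
one one one one one one one S H H H H ⇒ one one one one one one one one S H H H H H   [S → one S H]
one one one one one one one one S H H H H H ⇒ one one one one one one one one one H H H H H   [S → one]
one one one one one one one one one H H H H H ⇒ one one one one one one one one one one red H H H H   [H → one red]
one one one one one one one one one one red H H H H ⇒ one one one one one one one one one one red eats one H H H   [H → eats one]
one one one one one one one one one one red eats one H H H ⇒ one one one one one one one one one one red eats one one red H H   [H → one red]
one one one one one one one one one one red eats one one red H H ⇒ one one one one one one one one one one red eats one one red eats one H   [H → eats one]
one one one one one one one one one one red eats one one red eats one H ⇒ one one one one one one one one one one red eats one one red eats one eats one   [H → eats one]

S ⇒ one S ⇒ one one S ⇒ one one one S H ⇒ one one one one S H H ⇒ one one one one one S H H ⇒ one one one one one one S H H H ⇒ one one one one one one one S H H H H ⇒ one one one one one one one one S H H H H H ⇒ one one one one one one one one one H H H H H ⇒ one one one one one one one one one one red H H H H ⇒ one one one one one one one one one one red eats one H H H ⇒ one one one one one one one one one one red eats one one red H H ⇒ one one one one one one one one one one red eats one one red eats one H ⇒ one one one one one one one one one one red eats one one red eats one eats one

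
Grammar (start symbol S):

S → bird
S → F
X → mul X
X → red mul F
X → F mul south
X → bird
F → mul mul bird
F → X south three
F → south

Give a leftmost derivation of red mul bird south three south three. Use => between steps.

S => F => X south three => red mul F south three => red mul X south three south three => red mul bird south three south three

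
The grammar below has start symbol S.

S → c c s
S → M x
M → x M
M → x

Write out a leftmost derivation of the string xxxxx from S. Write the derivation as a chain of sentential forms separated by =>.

S => Mx   [S → M x]
Mx => xMx   [M → x M]
xMx => xxMx   [M → x M]
xxMx => xxxMx   [M → x M]
xxxMx => xxxxx   [M → x]

S => Mx => xMx => xxMx => xxxMx => xxxxx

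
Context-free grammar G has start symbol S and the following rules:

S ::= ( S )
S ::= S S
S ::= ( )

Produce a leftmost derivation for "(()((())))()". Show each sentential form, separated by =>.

S => SS   [S ::= S S]
SS => (S)S   [S ::= ( S )]
(S)S => (SS)S   [S ::= S S]
(SS)S => (()S)S   [S ::= ( )]
(()S)S => (()(S))S   [S ::= ( S )]
(()(S))S => (()((S)))S   [S ::= ( S )]
(()((S)))S => (()((())))S   [S ::= ( )]
(()((())))S => (()((())))()   [S ::= ( )]

S => SS => (S)S => (SS)S => (()S)S => (()(S))S => (()((S)))S => (()((())))S => (()((())))()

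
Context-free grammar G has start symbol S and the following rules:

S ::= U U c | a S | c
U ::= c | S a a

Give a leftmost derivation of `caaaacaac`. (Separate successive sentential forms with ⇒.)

S⇒UUc⇒cUc⇒cSaac⇒caSaac⇒caaSaac⇒caaaSaac⇒caaaaSaac⇒caaaacaac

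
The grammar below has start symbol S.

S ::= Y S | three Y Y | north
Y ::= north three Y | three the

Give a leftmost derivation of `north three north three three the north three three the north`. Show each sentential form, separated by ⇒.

S ⇒ Y S   [S ::= Y S]
Y S ⇒ north three Y S   [Y ::= north three Y]
north three Y S ⇒ north three north three Y S   [Y ::= north three Y]
north three north three Y S ⇒ north three north three three the S   [Y ::= three the]
north three north three three the S ⇒ north three north three three the Y S   [S ::= Y S]
north three north three three the Y S ⇒ north three north three three the north three Y S   [Y ::= north three Y]
north three north three three the north three Y S ⇒ north three north three three the north three three the S   [Y ::= three the]
north three north three three the north three three the S ⇒ north three north three three the north three three the north   [S ::= north]

S ⇒ Y S ⇒ north three Y S ⇒ north three north three Y S ⇒ north three north three three the S ⇒ north three north three three the Y S ⇒ north three north three three the north three Y S ⇒ north three north three three the north three three the S ⇒ north three north three three the north three three the north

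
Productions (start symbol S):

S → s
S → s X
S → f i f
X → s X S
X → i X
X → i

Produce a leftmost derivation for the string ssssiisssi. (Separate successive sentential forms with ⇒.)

S⇒sX⇒ssXS⇒sssXSS⇒ssssXSSS⇒ssssiXSSS⇒ssssiiSSS⇒ssssiisSS⇒ssssiissS⇒ssssiisssX⇒ssssiisssi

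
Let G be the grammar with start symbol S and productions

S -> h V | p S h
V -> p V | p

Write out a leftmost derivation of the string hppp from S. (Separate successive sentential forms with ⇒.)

S ⇒ hV ⇒ hpV ⇒ hppV ⇒ hppp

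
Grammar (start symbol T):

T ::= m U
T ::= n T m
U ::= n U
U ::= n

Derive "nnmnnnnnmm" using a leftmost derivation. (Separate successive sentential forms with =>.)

T => nTm   [T ::= n T m]
nTm => nnTmm   [T ::= n T m]
nnTmm => nnmUmm   [T ::= m U]
nnmUmm => nnmnUmm   [U ::= n U]
nnmnUmm => nnmnnUmm   [U ::= n U]
nnmnnUmm => nnmnnnUmm   [U ::= n U]
nnmnnnUmm => nnmnnnnUmm   [U ::= n U]
nnmnnnnUmm => nnmnnnnnmm   [U ::= n]

T=>nTm=>nnTmm=>nnmUmm=>nnmnUmm=>nnmnnUmm=>nnmnnnUmm=>nnmnnnnUmm=>nnmnnnnnmm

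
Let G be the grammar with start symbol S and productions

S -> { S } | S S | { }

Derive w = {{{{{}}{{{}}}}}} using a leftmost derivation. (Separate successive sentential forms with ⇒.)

S ⇒ {S}   [S -> { S }]
{S} ⇒ {{S}}   [S -> { S }]
{{S}} ⇒ {{{S}}}   [S -> { S }]
{{{S}}} ⇒ {{{SS}}}   [S -> S S]
{{{SS}}} ⇒ {{{{S}S}}}   [S -> { S }]
{{{{S}S}}} ⇒ {{{{{}}S}}}   [S -> { }]
{{{{{}}S}}} ⇒ {{{{{}}{S}}}}   [S -> { S }]
{{{{{}}{S}}}} ⇒ {{{{{}}{{S}}}}}   [S -> { S }]
{{{{{}}{{S}}}}} ⇒ {{{{{}}{{{}}}}}}   [S -> { }]

S⇒{S}⇒{{S}}⇒{{{S}}}⇒{{{SS}}}⇒{{{{S}S}}}⇒{{{{{}}S}}}⇒{{{{{}}{S}}}}⇒{{{{{}}{{S}}}}}⇒{{{{{}}{{{}}}}}}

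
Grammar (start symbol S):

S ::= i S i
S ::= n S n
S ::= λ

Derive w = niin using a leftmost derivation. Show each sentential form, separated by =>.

S=>nSn=>niSin=>niin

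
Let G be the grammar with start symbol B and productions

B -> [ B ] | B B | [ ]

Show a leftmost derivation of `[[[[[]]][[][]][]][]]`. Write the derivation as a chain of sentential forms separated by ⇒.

B ⇒ [B]   [B -> [ B ]]
[B] ⇒ [BB]   [B -> B B]
[BB] ⇒ [[B]B]   [B -> [ B ]]
[[B]B] ⇒ [[BB]B]   [B -> B B]
[[BB]B] ⇒ [[BBB]B]   [B -> B B]
[[BBB]B] ⇒ [[[B]BB]B]   [B -> [ B ]]
[[[B]BB]B] ⇒ [[[[B]]BB]B]   [B -> [ B ]]
[[[[B]]BB]B] ⇒ [[[[[]]]BB]B]   [B -> [ ]]
[[[[[]]]BB]B] ⇒ [[[[[]]][B]B]B]   [B -> [ B ]]
[[[[[]]][B]B]B] ⇒ [[[[[]]][BB]B]B]   [B -> B B]
[[[[[]]][BB]B]B] ⇒ [[[[[]]][[]B]B]B]   [B -> [ ]]
[[[[[]]][[]B]B]B] ⇒ [[[[[]]][[][]]B]B]   [B -> [ ]]
[[[[[]]][[][]]B]B] ⇒ [[[[[]]][[][]][]]B]   [B -> [ ]]
[[[[[]]][[][]][]]B] ⇒ [[[[[]]][[][]][]][]]   [B -> [ ]]

B⇒[B]⇒[BB]⇒[[B]B]⇒[[BB]B]⇒[[BBB]B]⇒[[[B]BB]B]⇒[[[[B]]BB]B]⇒[[[[[]]]BB]B]⇒[[[[[]]][B]B]B]⇒[[[[[]]][BB]B]B]⇒[[[[[]]][[]B]B]B]⇒[[[[[]]][[][]]B]B]⇒[[[[[]]][[][]][]]B]⇒[[[[[]]][[][]][]][]]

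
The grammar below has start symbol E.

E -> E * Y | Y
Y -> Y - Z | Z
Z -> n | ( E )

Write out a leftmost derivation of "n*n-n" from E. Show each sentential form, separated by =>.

E => E*Y   [E -> E * Y]
E*Y => Y*Y   [E -> Y]
Y*Y => Z*Y   [Y -> Z]
Z*Y => n*Y   [Z -> n]
n*Y => n*Y-Z   [Y -> Y - Z]
n*Y-Z => n*Z-Z   [Y -> Z]
n*Z-Z => n*n-Z   [Z -> n]
n*n-Z => n*n-n   [Z -> n]

E=>E*Y=>Y*Y=>Z*Y=>n*Y=>n*Y-Z=>n*Z-Z=>n*n-Z=>n*n-n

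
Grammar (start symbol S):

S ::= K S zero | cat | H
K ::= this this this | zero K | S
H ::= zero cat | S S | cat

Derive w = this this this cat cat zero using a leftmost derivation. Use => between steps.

S => K S zero   [S ::= K S zero]
K S zero => this this this S zero   [K ::= this this this]
this this this S zero => this this this H zero   [S ::= H]
this this this H zero => this this this S S zero   [H ::= S S]
this this this S S zero => this this this cat S zero   [S ::= cat]
this this this cat S zero => this this this cat cat zero   [S ::= cat]

S => K S zero => this this this S zero => this this this H zero => this this this S S zero => this this this cat S zero => this this this cat cat zero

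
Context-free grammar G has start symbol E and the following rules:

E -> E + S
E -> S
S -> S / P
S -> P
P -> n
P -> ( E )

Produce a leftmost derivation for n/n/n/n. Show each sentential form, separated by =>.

E => S   [E -> S]
S => S/P   [S -> S / P]
S/P => S/P/P   [S -> S / P]
S/P/P => S/P/P/P   [S -> S / P]
S/P/P/P => P/P/P/P   [S -> P]
P/P/P/P => n/P/P/P   [P -> n]
n/P/P/P => n/n/P/P   [P -> n]
n/n/P/P => n/n/n/P   [P -> n]
n/n/n/P => n/n/n/n   [P -> n]

E => S => S/P => S/P/P => S/P/P/P => P/P/P/P => n/P/P/P => n/n/P/P => n/n/n/P => n/n/n/n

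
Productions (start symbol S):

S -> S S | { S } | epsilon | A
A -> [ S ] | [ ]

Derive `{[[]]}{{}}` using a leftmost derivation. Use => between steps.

S => SS => {S}S => {A}S => {[S]}S => {[A]}S => {[[S]]}S => {[[]]}S => {[[]]}{S} => {[[]]}{{S}} => {[[]]}{{}}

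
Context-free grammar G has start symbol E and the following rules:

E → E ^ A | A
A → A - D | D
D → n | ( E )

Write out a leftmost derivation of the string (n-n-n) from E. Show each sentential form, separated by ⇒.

E ⇒ A ⇒ D ⇒ (E) ⇒ (A) ⇒ (A-D) ⇒ (A-D-D) ⇒ (D-D-D) ⇒ (n-D-D) ⇒ (n-n-D) ⇒ (n-n-n)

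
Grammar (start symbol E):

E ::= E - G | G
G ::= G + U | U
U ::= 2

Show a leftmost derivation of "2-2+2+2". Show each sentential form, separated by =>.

E => E-G   [E ::= E - G]
E-G => G-G   [E ::= G]
G-G => U-G   [G ::= U]
U-G => 2-G   [U ::= 2]
2-G => 2-G+U   [G ::= G + U]
2-G+U => 2-G+U+U   [G ::= G + U]
2-G+U+U => 2-U+U+U   [G ::= U]
2-U+U+U => 2-2+U+U   [U ::= 2]
2-2+U+U => 2-2+2+U   [U ::= 2]
2-2+2+U => 2-2+2+2   [U ::= 2]

E => E-G => G-G => U-G => 2-G => 2-G+U => 2-G+U+U => 2-U+U+U => 2-2+U+U => 2-2+2+U => 2-2+2+2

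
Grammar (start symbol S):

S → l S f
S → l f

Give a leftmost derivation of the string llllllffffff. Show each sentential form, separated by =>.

S => lSf => llSff => lllSfff => llllSffff => lllllSfffff => llllllffffff

S => lSf   [S → l S f]
lSf => llSff   [S → l S f]
llSff => lllSfff   [S → l S f]
lllSfff => llllSffff   [S → l S f]
llllSffff => lllllSfffff   [S → l S f]
lllllSfffff => llllllffffff   [S → l f]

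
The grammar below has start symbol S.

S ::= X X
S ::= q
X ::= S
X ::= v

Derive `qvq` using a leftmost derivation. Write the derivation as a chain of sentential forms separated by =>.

S=>XX=>SX=>XXX=>SXX=>qXX=>qvX=>qvS=>qvq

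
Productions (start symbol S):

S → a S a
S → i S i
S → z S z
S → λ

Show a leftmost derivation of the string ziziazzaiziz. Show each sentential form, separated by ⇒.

S⇒zSz⇒ziSiz⇒zizSziz⇒ziziSiziz⇒ziziaSaiziz⇒ziziazSzaiziz⇒ziziazzaiziz

S ⇒ zSz   [S → z S z]
zSz ⇒ ziSiz   [S → i S i]
ziSiz ⇒ zizSziz   [S → z S z]
zizSziz ⇒ ziziSiziz   [S → i S i]
ziziSiziz ⇒ ziziaSaiziz   [S → a S a]
ziziaSaiziz ⇒ ziziazSzaiziz   [S → z S z]
ziziazSzaiziz ⇒ ziziazzaiziz   [S → λ]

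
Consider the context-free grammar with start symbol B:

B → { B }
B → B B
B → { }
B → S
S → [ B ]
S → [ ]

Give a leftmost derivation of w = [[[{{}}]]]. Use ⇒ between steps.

B ⇒ S ⇒ [B] ⇒ [S] ⇒ [[B]] ⇒ [[S]] ⇒ [[[B]]] ⇒ [[[{B}]]] ⇒ [[[{{}}]]]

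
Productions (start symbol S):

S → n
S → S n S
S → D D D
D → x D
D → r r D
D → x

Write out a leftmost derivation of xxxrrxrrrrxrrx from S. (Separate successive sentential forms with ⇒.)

S ⇒ DDD ⇒ xDDD ⇒ xxDD ⇒ xxxD ⇒ xxxrrD ⇒ xxxrrxD ⇒ xxxrrxrrD ⇒ xxxrrxrrrrD ⇒ xxxrrxrrrrxD ⇒ xxxrrxrrrrxrrD ⇒ xxxrrxrrrrxrrx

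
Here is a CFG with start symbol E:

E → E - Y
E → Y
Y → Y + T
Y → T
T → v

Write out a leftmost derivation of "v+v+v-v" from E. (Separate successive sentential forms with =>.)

E => E-Y => Y-Y => Y+T-Y => Y+T+T-Y => T+T+T-Y => v+T+T-Y => v+v+T-Y => v+v+v-Y => v+v+v-T => v+v+v-v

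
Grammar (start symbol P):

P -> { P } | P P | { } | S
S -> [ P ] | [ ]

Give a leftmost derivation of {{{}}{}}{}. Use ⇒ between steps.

P ⇒ PP   [P -> P P]
PP ⇒ {P}P   [P -> { P }]
{P}P ⇒ {PP}P   [P -> P P]
{PP}P ⇒ {{P}P}P   [P -> { P }]
{{P}P}P ⇒ {{{}}P}P   [P -> { }]
{{{}}P}P ⇒ {{{}}{}}P   [P -> { }]
{{{}}{}}P ⇒ {{{}}{}}{}   [P -> { }]

P ⇒ PP ⇒ {P}P ⇒ {PP}P ⇒ {{P}P}P ⇒ {{{}}P}P ⇒ {{{}}{}}P ⇒ {{{}}{}}{}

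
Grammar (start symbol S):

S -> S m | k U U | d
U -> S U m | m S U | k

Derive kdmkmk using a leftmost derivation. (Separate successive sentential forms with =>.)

S => kUU => kSUmU => kSmUmU => kdmUmU => kdmkmU => kdmkmk

S => kUU   [S -> k U U]
kUU => kSUmU   [U -> S U m]
kSUmU => kSmUmU   [S -> S m]
kSmUmU => kdmUmU   [S -> d]
kdmUmU => kdmkmU   [U -> k]
kdmkmU => kdmkmk   [U -> k]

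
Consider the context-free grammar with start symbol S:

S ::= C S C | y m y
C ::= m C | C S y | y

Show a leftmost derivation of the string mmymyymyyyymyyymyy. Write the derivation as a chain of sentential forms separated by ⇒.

S ⇒ CSC   [S ::= C S C]
CSC ⇒ mCSC   [C ::= m C]
mCSC ⇒ mCSySC   [C ::= C S y]
mCSySC ⇒ mCSySySC   [C ::= C S y]
mCSySySC ⇒ mmCSySySC   [C ::= m C]
mmCSySySC ⇒ mmySySySC   [C ::= y]
mmySySySC ⇒ mmyCSCySySC   [S ::= C S C]
mmyCSCySySC ⇒ mmymCSCySySC   [C ::= m C]
mmymCSCySySC ⇒ mmymySCySySC   [C ::= y]
mmymySCySySC ⇒ mmymyymyCySySC   [S ::= y m y]
mmymyymyCySySC ⇒ mmymyymyyySySC   [C ::= y]
mmymyymyyySySC ⇒ mmymyymyyyymyySC   [S ::= y m y]
mmymyymyyyymyySC ⇒ mmymyymyyyymyyymyC   [S ::= y m y]
mmymyymyyyymyyymyC ⇒ mmymyymyyyymyyymyy   [C ::= y]

S ⇒ CSC ⇒ mCSC ⇒ mCSySC ⇒ mCSySySC ⇒ mmCSySySC ⇒ mmySySySC ⇒ mmyCSCySySC ⇒ mmymCSCySySC ⇒ mmymySCySySC ⇒ mmymyymyCySySC ⇒ mmymyymyyySySC ⇒ mmymyymyyyymyySC ⇒ mmymyymyyyymyyymyC ⇒ mmymyymyyyymyyymyy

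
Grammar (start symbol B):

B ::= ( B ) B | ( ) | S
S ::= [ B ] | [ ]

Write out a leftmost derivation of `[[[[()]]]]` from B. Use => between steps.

B=>S=>[B]=>[S]=>[[B]]=>[[S]]=>[[[B]]]=>[[[S]]]=>[[[[B]]]]=>[[[[()]]]]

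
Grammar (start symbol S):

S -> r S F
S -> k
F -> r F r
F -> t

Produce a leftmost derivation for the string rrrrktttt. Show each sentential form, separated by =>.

S => rSF => rrSFF => rrrSFFF => rrrrSFFFF => rrrrkFFFF => rrrrktFFF => rrrrkttFF => rrrrktttF => rrrrktttt

S => rSF   [S -> r S F]
rSF => rrSFF   [S -> r S F]
rrSFF => rrrSFFF   [S -> r S F]
rrrSFFF => rrrrSFFFF   [S -> r S F]
rrrrSFFFF => rrrrkFFFF   [S -> k]
rrrrkFFFF => rrrrktFFF   [F -> t]
rrrrktFFF => rrrrkttFF   [F -> t]
rrrrkttFF => rrrrktttF   [F -> t]
rrrrktttF => rrrrktttt   [F -> t]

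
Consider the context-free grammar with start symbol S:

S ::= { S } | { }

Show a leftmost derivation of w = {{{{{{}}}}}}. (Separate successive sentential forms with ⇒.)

S⇒{S}⇒{{S}}⇒{{{S}}}⇒{{{{S}}}}⇒{{{{{S}}}}}⇒{{{{{{}}}}}}

S ⇒ {S}   [S ::= { S }]
{S} ⇒ {{S}}   [S ::= { S }]
{{S}} ⇒ {{{S}}}   [S ::= { S }]
{{{S}}} ⇒ {{{{S}}}}   [S ::= { S }]
{{{{S}}}} ⇒ {{{{{S}}}}}   [S ::= { S }]
{{{{{S}}}}} ⇒ {{{{{{}}}}}}   [S ::= { }]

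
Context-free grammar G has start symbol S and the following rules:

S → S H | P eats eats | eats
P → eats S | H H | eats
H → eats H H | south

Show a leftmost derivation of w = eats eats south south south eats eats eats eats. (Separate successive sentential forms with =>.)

S => P eats eats => eats S eats eats => eats P eats eats eats eats => eats H H eats eats eats eats => eats eats H H H eats eats eats eats => eats eats south H H eats eats eats eats => eats eats south south H eats eats eats eats => eats eats south south south eats eats eats eats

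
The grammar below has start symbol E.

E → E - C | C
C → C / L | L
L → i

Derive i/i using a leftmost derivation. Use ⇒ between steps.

E ⇒ C   [E → C]
C ⇒ C/L   [C → C / L]
C/L ⇒ L/L   [C → L]
L/L ⇒ i/L   [L → i]
i/L ⇒ i/i   [L → i]

E ⇒ C ⇒ C/L ⇒ L/L ⇒ i/L ⇒ i/i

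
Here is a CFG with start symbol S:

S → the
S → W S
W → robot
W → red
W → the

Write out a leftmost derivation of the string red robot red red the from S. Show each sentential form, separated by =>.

S => W S => red S => red W S => red robot S => red robot W S => red robot red S => red robot red W S => red robot red red S => red robot red red the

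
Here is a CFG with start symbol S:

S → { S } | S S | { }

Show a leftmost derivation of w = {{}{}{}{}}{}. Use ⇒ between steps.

S ⇒ SS ⇒ {S}S ⇒ {SS}S ⇒ {SSS}S ⇒ {SSSS}S ⇒ {{}SSS}S ⇒ {{}{}SS}S ⇒ {{}{}{}S}S ⇒ {{}{}{}{}}S ⇒ {{}{}{}{}}{}

S ⇒ SS   [S → S S]
SS ⇒ {S}S   [S → { S }]
{S}S ⇒ {SS}S   [S → S S]
{SS}S ⇒ {SSS}S   [S → S S]
{SSS}S ⇒ {SSSS}S   [S → S S]
{SSSS}S ⇒ {{}SSS}S   [S → { }]
{{}SSS}S ⇒ {{}{}SS}S   [S → { }]
{{}{}SS}S ⇒ {{}{}{}S}S   [S → { }]
{{}{}{}S}S ⇒ {{}{}{}{}}S   [S → { }]
{{}{}{}{}}S ⇒ {{}{}{}{}}{}   [S → { }]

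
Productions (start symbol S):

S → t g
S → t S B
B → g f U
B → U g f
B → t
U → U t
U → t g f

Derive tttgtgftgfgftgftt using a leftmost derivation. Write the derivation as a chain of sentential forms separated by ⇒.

S⇒tSB⇒ttSBB⇒tttgBB⇒tttgUgfB⇒tttgUtgfB⇒tttgtgftgfB⇒tttgtgftgfgfU⇒tttgtgftgfgfUt⇒tttgtgftgfgfUtt⇒tttgtgftgfgftgftt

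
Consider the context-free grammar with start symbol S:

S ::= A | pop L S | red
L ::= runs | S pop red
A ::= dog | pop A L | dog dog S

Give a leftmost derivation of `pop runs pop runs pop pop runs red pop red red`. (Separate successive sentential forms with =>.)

S => pop L S => pop runs S => pop runs pop L S => pop runs pop runs S => pop runs pop runs pop L S => pop runs pop runs pop S pop red S => pop runs pop runs pop pop L S pop red S => pop runs pop runs pop pop runs S pop red S => pop runs pop runs pop pop runs red pop red S => pop runs pop runs pop pop runs red pop red red

S => pop L S   [S ::= pop L S]
pop L S => pop runs S   [L ::= runs]
pop runs S => pop runs pop L S   [S ::= pop L S]
pop runs pop L S => pop runs pop runs S   [L ::= runs]
pop runs pop runs S => pop runs pop runs pop L S   [S ::= pop L S]
pop runs pop runs pop L S => pop runs pop runs pop S pop red S   [L ::= S pop red]
pop runs pop runs pop S pop red S => pop runs pop runs pop pop L S pop red S   [S ::= pop L S]
pop runs pop runs pop pop L S pop red S => pop runs pop runs pop pop runs S pop red S   [L ::= runs]
pop runs pop runs pop pop runs S pop red S => pop runs pop runs pop pop runs red pop red S   [S ::= red]
pop runs pop runs pop pop runs red pop red S => pop runs pop runs pop pop runs red pop red red   [S ::= red]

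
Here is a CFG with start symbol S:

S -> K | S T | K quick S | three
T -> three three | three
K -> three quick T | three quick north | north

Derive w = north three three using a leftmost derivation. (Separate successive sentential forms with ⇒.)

S ⇒ S T ⇒ K T ⇒ north T ⇒ north three three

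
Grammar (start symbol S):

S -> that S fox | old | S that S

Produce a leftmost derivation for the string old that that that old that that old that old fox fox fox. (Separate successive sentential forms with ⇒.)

S ⇒ S that S ⇒ old that S ⇒ old that that S fox ⇒ old that that that S fox fox ⇒ old that that that S that S fox fox ⇒ old that that that old that S fox fox ⇒ old that that that old that that S fox fox fox ⇒ old that that that old that that S that S fox fox fox ⇒ old that that that old that that old that S fox fox fox ⇒ old that that that old that that old that old fox fox fox

S ⇒ S that S   [S -> S that S]
S that S ⇒ old that S   [S -> old]
old that S ⇒ old that that S fox   [S -> that S fox]
old that that S fox ⇒ old that that that S fox fox   [S -> that S fox]
old that that that S fox fox ⇒ old that that that S that S fox fox   [S -> S that S]
old that that that S that S fox fox ⇒ old that that that old that S fox fox   [S -> old]
old that that that old that S fox fox ⇒ old that that that old that that S fox fox fox   [S -> that S fox]
old that that that old that that S fox fox fox ⇒ old that that that old that that S that S fox fox fox   [S -> S that S]
old that that that old that that S that S fox fox fox ⇒ old that that that old that that old that S fox fox fox   [S -> old]
old that that that old that that old that S fox fox fox ⇒ old that that that old that that old that old fox fox fox   [S -> old]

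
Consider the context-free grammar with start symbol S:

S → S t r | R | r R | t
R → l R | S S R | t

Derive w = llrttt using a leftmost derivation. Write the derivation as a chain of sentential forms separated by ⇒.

S ⇒ R   [S → R]
R ⇒ lR   [R → l R]
lR ⇒ llR   [R → l R]
llR ⇒ llSSR   [R → S S R]
llSSR ⇒ llrRSR   [S → r R]
llrRSR ⇒ llrtSR   [R → t]
llrtSR ⇒ llrtRR   [S → R]
llrtRR ⇒ llrttR   [R → t]
llrttR ⇒ llrttt   [R → t]

S⇒R⇒lR⇒llR⇒llSSR⇒llrRSR⇒llrtSR⇒llrtRR⇒llrttR⇒llrttt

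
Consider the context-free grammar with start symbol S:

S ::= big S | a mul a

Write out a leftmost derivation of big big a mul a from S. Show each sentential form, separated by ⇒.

S ⇒ big S ⇒ big big S ⇒ big big a mul a

S ⇒ big S   [S ::= big S]
big S ⇒ big big S   [S ::= big S]
big big S ⇒ big big a mul a   [S ::= a mul a]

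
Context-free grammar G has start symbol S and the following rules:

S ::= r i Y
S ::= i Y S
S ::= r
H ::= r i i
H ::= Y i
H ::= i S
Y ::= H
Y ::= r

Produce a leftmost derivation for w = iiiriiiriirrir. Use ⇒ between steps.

S ⇒ iYS   [S ::= i Y S]
iYS ⇒ iHS   [Y ::= H]
iHS ⇒ iiSS   [H ::= i S]
iiSS ⇒ iiiYSS   [S ::= i Y S]
iiiYSS ⇒ iiiHSS   [Y ::= H]
iiiHSS ⇒ iiiYiSS   [H ::= Y i]
iiiYiSS ⇒ iiiHiSS   [Y ::= H]
iiiHiSS ⇒ iiiriiiSS   [H ::= r i i]
iiiriiiSS ⇒ iiiriiiriYS   [S ::= r i Y]
iiiriiiriYS ⇒ iiiriiiriHS   [Y ::= H]
iiiriiiriHS ⇒ iiiriiiriiSS   [H ::= i S]
iiiriiiriiSS ⇒ iiiriiiriirS   [S ::= r]
iiiriiiriirS ⇒ iiiriiiriirriY   [S ::= r i Y]
iiiriiiriirriY ⇒ iiiriiiriirrir   [Y ::= r]

S ⇒ iYS ⇒ iHS ⇒ iiSS ⇒ iiiYSS ⇒ iiiHSS ⇒ iiiYiSS ⇒ iiiHiSS ⇒ iiiriiiSS ⇒ iiiriiiriYS ⇒ iiiriiiriHS ⇒ iiiriiiriiSS ⇒ iiiriiiriirS ⇒ iiiriiiriirriY ⇒ iiiriiiriirrir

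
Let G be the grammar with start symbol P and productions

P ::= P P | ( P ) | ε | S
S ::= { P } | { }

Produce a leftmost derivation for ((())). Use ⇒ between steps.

P ⇒ (P)   [P ::= ( P )]
(P) ⇒ ((P))   [P ::= ( P )]
((P)) ⇒ (((P)))   [P ::= ( P )]
(((P))) ⇒ ((()))   [P ::= ε]

P⇒(P)⇒((P))⇒(((P)))⇒((()))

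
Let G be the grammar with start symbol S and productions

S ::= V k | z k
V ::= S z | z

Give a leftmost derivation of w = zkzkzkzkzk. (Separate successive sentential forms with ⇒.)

S ⇒ Vk   [S ::= V k]
Vk ⇒ Szk   [V ::= S z]
Szk ⇒ Vkzk   [S ::= V k]
Vkzk ⇒ Szkzk   [V ::= S z]
Szkzk ⇒ Vkzkzk   [S ::= V k]
Vkzkzk ⇒ Szkzkzk   [V ::= S z]
Szkzkzk ⇒ Vkzkzkzk   [S ::= V k]
Vkzkzkzk ⇒ Szkzkzkzk   [V ::= S z]
Szkzkzkzk ⇒ Vkzkzkzkzk   [S ::= V k]
Vkzkzkzkzk ⇒ zkzkzkzkzk   [V ::= z]

S ⇒ Vk ⇒ Szk ⇒ Vkzk ⇒ Szkzk ⇒ Vkzkzk ⇒ Szkzkzk ⇒ Vkzkzkzk ⇒ Szkzkzkzk ⇒ Vkzkzkzkzk ⇒ zkzkzkzkzk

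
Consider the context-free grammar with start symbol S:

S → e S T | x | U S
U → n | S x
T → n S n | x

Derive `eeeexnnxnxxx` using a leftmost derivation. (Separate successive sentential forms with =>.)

S=>eST=>eeSTT=>eeeSTTT=>eeeeSTTTT=>eeeexTTTT=>eeeexnSnTTT=>eeeexnUSnTTT=>eeeexnnSnTTT=>eeeexnnxnTTT=>eeeexnnxnxTT=>eeeexnnxnxxT=>eeeexnnxnxxx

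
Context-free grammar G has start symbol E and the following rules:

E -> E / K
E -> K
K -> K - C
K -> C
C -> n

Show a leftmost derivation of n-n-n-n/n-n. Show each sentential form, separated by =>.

E => E/K => K/K => K-C/K => K-C-C/K => K-C-C-C/K => C-C-C-C/K => n-C-C-C/K => n-n-C-C/K => n-n-n-C/K => n-n-n-n/K => n-n-n-n/K-C => n-n-n-n/C-C => n-n-n-n/n-C => n-n-n-n/n-n

E => E/K   [E -> E / K]
E/K => K/K   [E -> K]
K/K => K-C/K   [K -> K - C]
K-C/K => K-C-C/K   [K -> K - C]
K-C-C/K => K-C-C-C/K   [K -> K - C]
K-C-C-C/K => C-C-C-C/K   [K -> C]
C-C-C-C/K => n-C-C-C/K   [C -> n]
n-C-C-C/K => n-n-C-C/K   [C -> n]
n-n-C-C/K => n-n-n-C/K   [C -> n]
n-n-n-C/K => n-n-n-n/K   [C -> n]
n-n-n-n/K => n-n-n-n/K-C   [K -> K - C]
n-n-n-n/K-C => n-n-n-n/C-C   [K -> C]
n-n-n-n/C-C => n-n-n-n/n-C   [C -> n]
n-n-n-n/n-C => n-n-n-n/n-n   [C -> n]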